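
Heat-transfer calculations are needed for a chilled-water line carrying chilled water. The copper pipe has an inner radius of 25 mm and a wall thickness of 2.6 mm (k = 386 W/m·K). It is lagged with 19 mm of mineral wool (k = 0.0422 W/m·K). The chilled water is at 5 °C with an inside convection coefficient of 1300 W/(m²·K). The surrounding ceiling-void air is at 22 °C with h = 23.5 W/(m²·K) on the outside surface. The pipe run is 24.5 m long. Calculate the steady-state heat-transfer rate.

Treating each annulus and film as a series resistance:
R_inner film = 1/(h_i·2πr₁L) = 1/(1300×2π×0.025×24.5) = 1.999×10^-4 K/W
R_copper pipe wall = ln(27.6/25)/(2π×386×24.5) = 1.665×10^-6 K/W
R_mineral wool = ln(46.6/27.6)/(2π×0.0422×24.5) = 0.08063 K/W
R_outer film = 1/(h_o·2πr_oL) = 1/(23.5×2π×0.0466×24.5) = 0.005932 K/W
R_total = 0.08676 K/W
Q = ΔT/R_total = 17/0.08676

Q ≈ 196 W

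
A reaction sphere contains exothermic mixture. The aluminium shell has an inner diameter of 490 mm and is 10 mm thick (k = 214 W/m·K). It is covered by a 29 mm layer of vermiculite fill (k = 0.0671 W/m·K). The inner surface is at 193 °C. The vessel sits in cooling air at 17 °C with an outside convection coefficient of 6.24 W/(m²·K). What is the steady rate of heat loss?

Q ≈ 278 W

Each spherical layer contributes R = (1/r_i − 1/r_o)/(4πk):
R_aluminium shell = (1/0.245 − 1/0.255)/(4π×214) = 5.952×10^-5 K/W
R_vermiculite fill = (1/0.255 − 1/0.284)/(4π×0.0671) = 0.4749 K/W
R_outer film = 1/(h·4πr_o²) = 1/(6.24×4π×0.284²) = 0.1581 K/W
R_total = 0.6331 K/W
Q = ΔT/R_total = 176/0.6331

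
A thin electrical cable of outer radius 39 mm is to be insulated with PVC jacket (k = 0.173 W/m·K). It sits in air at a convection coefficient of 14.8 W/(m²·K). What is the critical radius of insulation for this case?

r_cr ≈ 11.7 mm

For a cylinder r_cr = k/h = 0.173/14.8
r_cr = 11.7 mm; since the bare radius (39 mm) is above r_cr, any added insulation will reduce heat loss.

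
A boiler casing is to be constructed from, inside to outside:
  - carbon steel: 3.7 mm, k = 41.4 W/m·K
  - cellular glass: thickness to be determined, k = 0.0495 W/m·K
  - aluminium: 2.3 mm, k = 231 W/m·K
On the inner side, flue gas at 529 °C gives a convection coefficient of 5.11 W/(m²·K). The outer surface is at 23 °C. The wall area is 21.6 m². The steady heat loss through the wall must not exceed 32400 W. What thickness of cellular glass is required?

L ≈ 7.01 mm

Treating each layer as a thermal resistance in series:
R_inner film = 1/(h_i·A) = 1/(5.11×21.6) = 0.00906 K/W
R_carbon steel = L/(kA) = 0.0037/(41.4×21.6) = 4.138×10^-6 K/W
R_aluminium = L/(kA) = 0.0023/(231×21.6) = 4.61×10^-7 K/W
Sum of the known resistances R_other = 0.009065 K/W
Required total resistance R_tot = ΔT/Q_allow = 506/32400 = 0.01562 K/W
R_cellular glass = R_tot − R_other = 0.006553 K/W
L = R·k·A = 0.006553×0.0495×21.6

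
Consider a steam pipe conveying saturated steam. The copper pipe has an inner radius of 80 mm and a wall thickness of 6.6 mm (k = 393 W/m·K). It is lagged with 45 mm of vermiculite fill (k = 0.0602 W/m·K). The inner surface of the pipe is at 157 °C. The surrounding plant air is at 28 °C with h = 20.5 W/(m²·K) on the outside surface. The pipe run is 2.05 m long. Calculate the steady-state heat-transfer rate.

Per-layer cylindrical resistances, series-summed:
R_copper pipe wall = ln(86.6/80)/(2π×393×2.05) = 1.566×10^-5 K/W
R_vermiculite fill = ln(131.6/86.6)/(2π×0.0602×2.05) = 0.5397 K/W
R_outer film = 1/(h_o·2πr_oL) = 1/(20.5×2π×0.1316×2.05) = 0.02878 K/W
R_total = 0.5685 K/W
Q = ΔT/R_total = 129/0.5685

Q ≈ 227 W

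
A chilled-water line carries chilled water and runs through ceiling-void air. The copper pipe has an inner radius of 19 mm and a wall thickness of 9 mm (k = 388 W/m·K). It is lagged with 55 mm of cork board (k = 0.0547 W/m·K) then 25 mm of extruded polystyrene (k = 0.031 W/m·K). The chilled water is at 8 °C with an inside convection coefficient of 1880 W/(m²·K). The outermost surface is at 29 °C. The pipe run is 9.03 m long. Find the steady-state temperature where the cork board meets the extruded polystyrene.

T ≈ 22.7 °C

For a radial system each layer contributes R = ln(r_out/r_in)/(2πkL); films add R = 1/(hA).
R_inner film = 1/(h_i·2πr₁L) = 1/(1880×2π×0.019×9.03) = 4.934×10^-4 K/W
R_copper pipe wall = ln(28/19)/(2π×388×9.03) = 1.761×10^-5 K/W
R_cork board = ln(83/28)/(2π×0.0547×9.03) = 0.3501 K/W
R_extruded polystyrene = ln(108/83)/(2π×0.031×9.03) = 0.1497 K/W
R_total = 0.5003 K/W
Q = ΔT/R_total = 21/0.5003
Q = 42 W
T_interface = T_inner + Q·ΣR(inner→interface) = 8 + 42×0.3506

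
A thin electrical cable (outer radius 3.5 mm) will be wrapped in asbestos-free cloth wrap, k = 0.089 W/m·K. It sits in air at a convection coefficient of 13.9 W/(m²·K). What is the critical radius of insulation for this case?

For a cylinder r_cr = k/h = 0.089/13.9
r_cr = 6.4 mm; since the bare radius (3.5 mm) is below r_cr, adding a thin layer of insulation will *increase* heat loss.

r_cr ≈ 6.4 mm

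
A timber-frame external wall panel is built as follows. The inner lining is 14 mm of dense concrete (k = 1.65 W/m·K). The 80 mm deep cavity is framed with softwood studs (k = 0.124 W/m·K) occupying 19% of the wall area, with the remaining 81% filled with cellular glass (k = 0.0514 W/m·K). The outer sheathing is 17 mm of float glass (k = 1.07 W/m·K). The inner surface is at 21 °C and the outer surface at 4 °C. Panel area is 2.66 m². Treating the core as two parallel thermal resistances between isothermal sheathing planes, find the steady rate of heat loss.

Sheathing layers in series; stud and cavity paths in parallel between them.
R_inner = 0.014/(1.65×2.66) = 0.00319 K/W
R_stud  = 0.08/(0.124×0.19×2.66) = 1.277 K/W
R_cav   = 0.08/(0.0514×0.81×2.66) = 0.7224 K/W
1/R_core = 1/R_stud + 1/R_cav → R_core = 0.4613 K/W
R_outer = 0.017/(1.07×2.66) = 0.005973 K/W
R_total = 0.4705 K/W
Q = ΔT/R_total = 17/0.4705

Q ≈ 36.1 W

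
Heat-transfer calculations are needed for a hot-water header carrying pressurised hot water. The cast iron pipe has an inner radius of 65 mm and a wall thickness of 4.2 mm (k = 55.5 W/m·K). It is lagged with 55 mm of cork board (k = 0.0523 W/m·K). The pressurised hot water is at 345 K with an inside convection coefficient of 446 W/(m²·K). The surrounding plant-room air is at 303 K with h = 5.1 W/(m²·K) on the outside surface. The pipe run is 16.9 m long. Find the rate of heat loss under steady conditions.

Cylindrical conduction, so R = ln(r₂/r₁)/(2πkL) per layer, in series:
R_inner film = 1/(h_i·2πr₁L) = 1/(446×2π×0.065×16.9) = 3.249×10^-4 K/W
R_cast iron pipe wall = ln(69.2/65)/(2π×55.5×16.9) = 1.062×10^-5 K/W
R_cork board = ln(124.2/69.2)/(2π×0.0523×16.9) = 0.1053 K/W
R_outer film = 1/(h_o·2πr_oL) = 1/(5.1×2π×0.1242×16.9) = 0.01487 K/W
R_total = 0.1205 K/W
Q = ΔT/R_total = 42/0.1205

Q ≈ 348 W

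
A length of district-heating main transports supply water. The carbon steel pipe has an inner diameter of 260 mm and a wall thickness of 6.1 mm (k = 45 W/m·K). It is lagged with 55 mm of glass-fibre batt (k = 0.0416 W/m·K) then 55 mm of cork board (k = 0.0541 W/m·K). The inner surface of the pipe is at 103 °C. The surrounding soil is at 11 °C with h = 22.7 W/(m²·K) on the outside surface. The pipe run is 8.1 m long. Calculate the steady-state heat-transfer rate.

Q ≈ 360 W

Treating each annulus and film as a series resistance:
R_carbon steel pipe wall = ln(136.1/130)/(2π×45×8.1) = 2.002×10^-5 K/W
R_glass-fibre batt = ln(191.1/136.1)/(2π×0.0416×8.1) = 0.1603 K/W
R_cork board = ln(246.1/191.1)/(2π×0.0541×8.1) = 0.09187 K/W
R_outer film = 1/(h_o·2πr_oL) = 1/(22.7×2π×0.2461×8.1) = 0.003517 K/W
R_total = 0.2557 K/W
Q = ΔT/R_total = 92/0.2557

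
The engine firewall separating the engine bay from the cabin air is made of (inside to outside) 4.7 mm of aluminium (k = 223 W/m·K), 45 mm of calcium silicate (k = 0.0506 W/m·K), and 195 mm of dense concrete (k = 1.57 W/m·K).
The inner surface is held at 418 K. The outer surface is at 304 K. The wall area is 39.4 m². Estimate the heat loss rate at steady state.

Q ≈ 4430 W

Treating each layer as a thermal resistance in series:
R_aluminium = L/(kA) = 0.0047/(223×39.4) = 5.349×10^-7 K/W
R_calcium silicate = L/(kA) = 0.045/(0.0506×39.4) = 0.02257 K/W
R_dense concrete = L/(kA) = 0.195/(1.57×39.4) = 0.003152 K/W
R_total = 0.02572 K/W
Q = ΔT / R_total = 114 / 0.02572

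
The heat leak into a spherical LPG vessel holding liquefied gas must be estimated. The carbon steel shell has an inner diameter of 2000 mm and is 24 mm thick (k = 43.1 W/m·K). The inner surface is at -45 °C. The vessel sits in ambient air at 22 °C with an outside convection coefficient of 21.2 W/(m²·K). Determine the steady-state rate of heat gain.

Q ≈ 18500 W

Each spherical layer contributes R = (1/r_i − 1/r_o)/(4πk):
R_carbon steel shell = (1/1 − 1/1.024)/(4π×43.1) = 4.327×10^-5 K/W
R_outer film = 1/(h·4πr_o²) = 1/(21.2×4π×1.024²) = 0.00358 K/W
R_total = 0.003623 K/W
Q = ΔT/R_total = 67/0.003623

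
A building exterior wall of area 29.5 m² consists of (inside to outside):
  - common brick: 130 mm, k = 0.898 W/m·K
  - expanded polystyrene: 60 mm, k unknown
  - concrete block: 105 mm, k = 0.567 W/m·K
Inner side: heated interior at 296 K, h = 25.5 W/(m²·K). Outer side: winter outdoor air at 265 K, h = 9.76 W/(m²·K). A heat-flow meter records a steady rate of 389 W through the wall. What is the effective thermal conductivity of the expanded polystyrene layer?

Thermal resistances in series:
R_inner film = 1/(h_i·A) = 1/(25.5×29.5) = 0.001329 K/W
R_common brick = L/(kA) = 0.13/(0.898×29.5) = 0.004907 K/W
R_concrete block = L/(kA) = 0.105/(0.567×29.5) = 0.006277 K/W
R_outer film = 1/(h_o·A) = 1/(9.76×29.5) = 0.003473 K/W
Sum of known resistances R_other = 0.01599 K/W
Total R = ΔT/Q = 31/389 = 0.07969 K/W
R_expanded polystyrene = R_total − R_other = 0.0637 K/W
k = L/(R·A) = 0.06/(0.0637×29.5)

k ≈ 0.0319 W/(m·K)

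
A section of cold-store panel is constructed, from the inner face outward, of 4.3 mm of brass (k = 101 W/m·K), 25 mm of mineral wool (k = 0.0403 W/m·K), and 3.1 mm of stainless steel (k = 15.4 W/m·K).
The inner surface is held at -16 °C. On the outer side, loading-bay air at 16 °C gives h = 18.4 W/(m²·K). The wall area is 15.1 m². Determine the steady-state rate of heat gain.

Treating each layer as a thermal resistance in series:
R_brass = L/(kA) = 0.0043/(101×15.1) = 2.819×10^-6 K/W
R_mineral wool = L/(kA) = 0.025/(0.0403×15.1) = 0.04108 K/W
R_stainless steel = L/(kA) = 0.0031/(15.4×15.1) = 1.333×10^-5 K/W
R_outer film = 1/(h_o·A) = 1/(18.4×15.1) = 0.003599 K/W
R_total = 0.0447 K/W
Q = ΔT / R_total = 32 / 0.0447

Q ≈ 716 W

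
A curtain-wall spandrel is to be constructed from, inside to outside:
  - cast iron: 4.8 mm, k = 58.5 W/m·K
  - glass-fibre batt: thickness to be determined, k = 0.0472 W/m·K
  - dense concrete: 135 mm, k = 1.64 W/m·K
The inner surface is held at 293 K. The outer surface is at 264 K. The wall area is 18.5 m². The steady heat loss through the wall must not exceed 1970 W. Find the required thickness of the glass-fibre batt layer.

Model the wall as resistances in series:
R_cast iron = L/(kA) = 0.0048/(58.5×18.5) = 4.435×10^-6 K/W
R_dense concrete = L/(kA) = 0.135/(1.64×18.5) = 0.00445 K/W
Sum of the known resistances R_other = 0.004454 K/W
Required total resistance R_tot = ΔT/Q_allow = 29/1970 = 0.01472 K/W
R_glass-fibre batt = R_tot − R_other = 0.01027 K/W
L = R·k·A = 0.01027×0.0472×18.5

L ≈ 8.96 mm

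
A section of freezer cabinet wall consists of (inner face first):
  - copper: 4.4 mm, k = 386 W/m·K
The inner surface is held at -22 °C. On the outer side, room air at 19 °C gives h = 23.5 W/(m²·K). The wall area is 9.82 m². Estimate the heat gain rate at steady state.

Using the resistance-network approach (series):
R_copper = L/(kA) = 0.0044/(386×9.82) = 1.161×10^-6 K/W
R_outer film = 1/(h_o·A) = 1/(23.5×9.82) = 0.004333 K/W
R_total = 0.004334 K/W
Q = ΔT / R_total = 41 / 0.004334

Q ≈ 9460 W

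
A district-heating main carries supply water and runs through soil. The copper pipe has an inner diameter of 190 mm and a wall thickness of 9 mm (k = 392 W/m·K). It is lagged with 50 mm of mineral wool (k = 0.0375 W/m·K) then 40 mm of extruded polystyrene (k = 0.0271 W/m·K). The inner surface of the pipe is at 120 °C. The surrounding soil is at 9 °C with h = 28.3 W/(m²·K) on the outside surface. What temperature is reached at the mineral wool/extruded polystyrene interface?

For a radial system each layer contributes R = ln(r_out/r_in)/(2πkL); films add R = 1/(hA).
R_copper pipe wall = ln(104/95)/(2π×392×1) = 3.675×10^-5 K/W
R_mineral wool = ln(154/104)/(2π×0.0375×1) = 1.666 K/W
R_extruded polystyrene = ln(194/154)/(2π×0.0271×1) = 1.356 K/W
R_outer film = 1/(h_o·2πr_oL) = 1/(28.3×2π×0.194×1) = 0.02899 K/W
R_total = 3.051 K/W
Q = ΔT/R_total = 111/3.051
Q = 36.4 W/m
T_interface = T_inner − Q·ΣR(inner→interface) = 120 − 36.4×1.666

T ≈ 59.4 °C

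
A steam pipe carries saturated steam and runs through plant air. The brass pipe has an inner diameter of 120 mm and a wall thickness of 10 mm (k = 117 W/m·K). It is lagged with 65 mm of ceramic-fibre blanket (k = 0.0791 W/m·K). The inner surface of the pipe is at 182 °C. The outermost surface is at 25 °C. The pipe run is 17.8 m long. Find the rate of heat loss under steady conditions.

Cylindrical conduction, so R = ln(r₂/r₁)/(2πkL) per layer, in series:
R_brass pipe wall = ln(70/60)/(2π×117×17.8) = 1.178×10^-5 K/W
R_ceramic-fibre blanket = ln(135/70)/(2π×0.0791×17.8) = 0.07424 K/W
R_total = 0.07425 K/W
Q = ΔT/R_total = 157/0.07425

Q ≈ 2110 W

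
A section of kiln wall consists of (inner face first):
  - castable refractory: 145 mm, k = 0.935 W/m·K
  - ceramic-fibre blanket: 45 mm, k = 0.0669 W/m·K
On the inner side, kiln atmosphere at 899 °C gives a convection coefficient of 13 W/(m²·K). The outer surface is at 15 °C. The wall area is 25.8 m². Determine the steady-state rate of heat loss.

Q ≈ 25200 W

Thermal resistances in series:
R_inner film = 1/(h_i·A) = 1/(13×25.8) = 0.002982 K/W
R_castable refractory = L/(kA) = 0.145/(0.935×25.8) = 0.006011 K/W
R_ceramic-fibre blanket = L/(kA) = 0.045/(0.0669×25.8) = 0.02607 K/W
R_total = 0.03506 K/W
Q = ΔT / R_total = 884 / 0.03506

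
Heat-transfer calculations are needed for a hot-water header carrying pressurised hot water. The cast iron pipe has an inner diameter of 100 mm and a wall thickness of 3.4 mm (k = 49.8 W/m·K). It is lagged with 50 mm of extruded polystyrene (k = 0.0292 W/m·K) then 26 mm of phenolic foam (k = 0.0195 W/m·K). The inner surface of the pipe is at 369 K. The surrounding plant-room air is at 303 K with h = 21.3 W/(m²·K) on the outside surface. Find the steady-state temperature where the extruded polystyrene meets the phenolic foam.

Per-layer cylindrical resistances, series-summed:
R_cast iron pipe wall = ln(53.4/50)/(2π×49.8×1) = 2.102×10^-4 K/W
R_extruded polystyrene = ln(103.4/53.4)/(2π×0.0292×1) = 3.602 K/W
R_phenolic foam = ln(129.4/103.4)/(2π×0.0195×1) = 1.831 K/W
R_outer film = 1/(h_o·2πr_oL) = 1/(21.3×2π×0.1294×1) = 0.05774 K/W
R_total = 5.49 K/W
Q = ΔT/R_total = 66/5.49
Q = 12 W/m
T_interface = T_inner − Q·ΣR(inner→interface) = 369 − 12×3.602

T ≈ 326 K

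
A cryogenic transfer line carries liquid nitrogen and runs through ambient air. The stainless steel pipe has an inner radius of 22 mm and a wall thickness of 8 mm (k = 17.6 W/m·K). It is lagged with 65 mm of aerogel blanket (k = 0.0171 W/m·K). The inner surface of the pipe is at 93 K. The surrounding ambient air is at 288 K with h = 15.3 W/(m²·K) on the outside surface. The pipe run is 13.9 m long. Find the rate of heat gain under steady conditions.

Q ≈ 250 W

For a radial system each layer contributes R = ln(r_out/r_in)/(2πkL); films add R = 1/(hA).
R_stainless steel pipe wall = ln(30/22)/(2π×17.6×13.9) = 2.018×10^-4 K/W
R_aerogel blanket = ln(95/30)/(2π×0.0171×13.9) = 0.7718 K/W
R_outer film = 1/(h_o·2πr_oL) = 1/(15.3×2π×0.095×13.9) = 0.007878 K/W
R_total = 0.7799 K/W
Q = ΔT/R_total = 195/0.7799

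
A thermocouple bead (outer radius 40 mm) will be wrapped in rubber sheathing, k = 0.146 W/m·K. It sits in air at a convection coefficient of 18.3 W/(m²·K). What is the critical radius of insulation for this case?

r_cr ≈ 16 mm

For a sphere r_cr = 2k/h = 2×0.146/18.3
r_cr = 16 mm; since the bare radius (40 mm) is above r_cr, any added insulation will reduce heat loss.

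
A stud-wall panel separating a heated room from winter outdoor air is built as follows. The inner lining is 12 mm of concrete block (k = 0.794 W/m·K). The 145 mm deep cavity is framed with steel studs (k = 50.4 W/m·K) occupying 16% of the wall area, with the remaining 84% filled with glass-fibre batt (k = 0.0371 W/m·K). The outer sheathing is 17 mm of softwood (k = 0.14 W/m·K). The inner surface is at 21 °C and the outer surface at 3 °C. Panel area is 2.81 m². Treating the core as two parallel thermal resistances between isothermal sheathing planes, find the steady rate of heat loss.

Sheathing layers in series; stud and cavity paths in parallel between them.
R_inner = 0.012/(0.794×2.81) = 0.005378 K/W
R_stud  = 0.145/(50.4×0.16×2.81) = 0.006399 K/W
R_cav   = 0.145/(0.0371×0.84×2.81) = 1.656 K/W
1/R_core = 1/R_stud + 1/R_cav → R_core = 0.006374 K/W
R_outer = 0.017/(0.14×2.81) = 0.04321 K/W
R_total = 0.05497 K/W
Q = ΔT/R_total = 18/0.05497

Q ≈ 327 W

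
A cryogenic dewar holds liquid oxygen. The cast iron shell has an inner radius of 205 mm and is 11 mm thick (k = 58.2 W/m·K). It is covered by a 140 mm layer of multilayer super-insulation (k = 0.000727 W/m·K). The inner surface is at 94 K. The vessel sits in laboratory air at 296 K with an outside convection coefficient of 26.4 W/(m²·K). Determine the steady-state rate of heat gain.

Spherical conduction: R = (1/r_in − 1/r_out)/(4πk) per layer; series-sum.
R_cast iron shell = (1/0.205 − 1/0.216)/(4π×58.2) = 3.397×10^-4 K/W
R_multilayer super-insulation = (1/0.216 − 1/0.356)/(4π×0.000727) = 199.3 K/W
R_outer film = 1/(h·4πr_o²) = 1/(26.4×4π×0.356²) = 0.02378 K/W
R_total = 199.3 K/W
Q = ΔT/R_total = 202/199.3

Q ≈ 1.01 W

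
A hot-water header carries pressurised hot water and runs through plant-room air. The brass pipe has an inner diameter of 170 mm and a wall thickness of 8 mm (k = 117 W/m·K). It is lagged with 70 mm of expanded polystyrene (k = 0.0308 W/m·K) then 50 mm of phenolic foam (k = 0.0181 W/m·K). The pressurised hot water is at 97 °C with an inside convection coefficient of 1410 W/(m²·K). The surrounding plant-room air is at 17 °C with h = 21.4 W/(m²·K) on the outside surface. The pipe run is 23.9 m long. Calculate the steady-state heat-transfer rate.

Radial resistances (cylindrical: R_cond = ln(r_o/r_i)/(2πkL), R_conv = 1/(h·2πrL)):
R_inner film = 1/(h_i·2πr₁L) = 1/(1410×2π×0.085×23.9) = 5.556×10^-5 K/W
R_brass pipe wall = ln(93/85)/(2π×117×23.9) = 5.12×10^-6 K/W
R_expanded polystyrene = ln(163/93)/(2π×0.0308×23.9) = 0.1213 K/W
R_phenolic foam = ln(213/163)/(2π×0.0181×23.9) = 0.09843 K/W
R_outer film = 1/(h_o·2πr_oL) = 1/(21.4×2π×0.213×23.9) = 0.001461 K/W
R_total = 0.2213 K/W
Q = ΔT/R_total = 80/0.2213

Q ≈ 362 W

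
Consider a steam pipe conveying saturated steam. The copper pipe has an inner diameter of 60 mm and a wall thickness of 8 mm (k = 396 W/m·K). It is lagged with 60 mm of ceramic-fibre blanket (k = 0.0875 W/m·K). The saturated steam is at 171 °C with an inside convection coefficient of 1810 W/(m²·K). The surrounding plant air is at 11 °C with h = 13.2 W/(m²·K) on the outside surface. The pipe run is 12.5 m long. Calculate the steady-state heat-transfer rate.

Q ≈ 1080 W

For a radial system each layer contributes R = ln(r_out/r_in)/(2πkL); films add R = 1/(hA).
R_inner film = 1/(h_i·2πr₁L) = 1/(1810×2π×0.03×12.5) = 2.345×10^-4 K/W
R_copper pipe wall = ln(38/30)/(2π×396×12.5) = 7.6×10^-6 K/W
R_ceramic-fibre blanket = ln(98/38)/(2π×0.0875×12.5) = 0.1379 K/W
R_outer film = 1/(h_o·2πr_oL) = 1/(13.2×2π×0.098×12.5) = 0.009843 K/W
R_total = 0.1479 K/W
Q = ΔT/R_total = 160/0.1479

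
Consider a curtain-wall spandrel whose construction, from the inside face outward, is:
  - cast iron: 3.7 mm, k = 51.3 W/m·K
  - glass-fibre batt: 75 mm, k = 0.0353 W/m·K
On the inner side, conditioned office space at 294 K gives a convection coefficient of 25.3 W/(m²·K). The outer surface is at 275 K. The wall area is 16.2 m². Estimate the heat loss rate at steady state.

Q ≈ 142 W

Using the resistance-network approach (series):
R_inner film = 1/(h_i·A) = 1/(25.3×16.2) = 0.00244 K/W
R_cast iron = L/(kA) = 0.0037/(51.3×16.2) = 4.452×10^-6 K/W
R_glass-fibre batt = L/(kA) = 0.075/(0.0353×16.2) = 0.1312 K/W
R_total = 0.1336 K/W
Q = ΔT / R_total = 19 / 0.1336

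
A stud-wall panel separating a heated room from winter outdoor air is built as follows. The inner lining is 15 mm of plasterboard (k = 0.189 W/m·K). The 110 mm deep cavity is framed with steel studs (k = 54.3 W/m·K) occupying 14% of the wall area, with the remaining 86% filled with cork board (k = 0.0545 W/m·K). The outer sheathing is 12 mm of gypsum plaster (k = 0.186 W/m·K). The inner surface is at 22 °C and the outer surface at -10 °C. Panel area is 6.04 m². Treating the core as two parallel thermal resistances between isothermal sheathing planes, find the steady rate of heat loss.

Q ≈ 1220 W

Sheathing layers in series; stud and cavity paths in parallel between them.
R_inner = 0.015/(0.189×6.04) = 0.01314 K/W
R_stud  = 0.11/(54.3×0.14×6.04) = 0.002396 K/W
R_cav   = 0.11/(0.0545×0.86×6.04) = 0.3886 K/W
1/R_core = 1/R_stud + 1/R_cav → R_core = 0.002381 K/W
R_outer = 0.012/(0.186×6.04) = 0.01068 K/W
R_total = 0.0262 K/W
Q = ΔT/R_total = 32/0.0262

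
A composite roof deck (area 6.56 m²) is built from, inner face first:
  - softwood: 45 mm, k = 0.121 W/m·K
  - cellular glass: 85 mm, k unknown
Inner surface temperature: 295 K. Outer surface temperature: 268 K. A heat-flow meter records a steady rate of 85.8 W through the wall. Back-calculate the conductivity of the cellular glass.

Model the wall as resistances in series:
R_softwood = L/(kA) = 0.045/(0.121×6.56) = 0.05669 K/W
Sum of known resistances R_other = 0.05669 K/W
Total R = ΔT/Q = 27/85.8 = 0.3147 K/W
R_cellular glass = R_total − R_other = 0.258 K/W
k = L/(R·A) = 0.085/(0.258×6.56)

k ≈ 0.0502 W/(m·K)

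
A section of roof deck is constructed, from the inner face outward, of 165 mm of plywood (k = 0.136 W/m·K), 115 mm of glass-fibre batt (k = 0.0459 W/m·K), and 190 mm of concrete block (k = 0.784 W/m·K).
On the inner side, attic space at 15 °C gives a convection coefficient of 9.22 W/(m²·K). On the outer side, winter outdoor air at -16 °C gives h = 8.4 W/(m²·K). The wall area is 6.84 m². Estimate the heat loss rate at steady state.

Q ≈ 50.6 W

Series thermal resistances:
R_inner film = 1/(h_i·A) = 1/(9.22×6.84) = 0.01586 K/W
R_plywood = L/(kA) = 0.165/(0.136×6.84) = 0.1774 K/W
R_glass-fibre batt = L/(kA) = 0.115/(0.0459×6.84) = 0.3663 K/W
R_concrete block = L/(kA) = 0.19/(0.784×6.84) = 0.03543 K/W
R_outer film = 1/(h_o·A) = 1/(8.4×6.84) = 0.0174 K/W
R_total = 0.6124 K/W
Q = ΔT / R_total = 31 / 0.6124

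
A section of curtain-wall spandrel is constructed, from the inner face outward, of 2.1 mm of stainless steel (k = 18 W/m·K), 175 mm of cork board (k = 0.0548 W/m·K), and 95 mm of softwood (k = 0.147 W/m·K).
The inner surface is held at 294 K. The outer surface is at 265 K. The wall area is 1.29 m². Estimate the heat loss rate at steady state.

Q ≈ 9.74 W

Treating each layer as a thermal resistance in series:
R_stainless steel = L/(kA) = 0.0021/(18×1.29) = 9.044×10^-5 K/W
R_cork board = L/(kA) = 0.175/(0.0548×1.29) = 2.476 K/W
R_softwood = L/(kA) = 0.095/(0.147×1.29) = 0.501 K/W
R_total = 2.977 K/W
Q = ΔT / R_total = 29 / 2.977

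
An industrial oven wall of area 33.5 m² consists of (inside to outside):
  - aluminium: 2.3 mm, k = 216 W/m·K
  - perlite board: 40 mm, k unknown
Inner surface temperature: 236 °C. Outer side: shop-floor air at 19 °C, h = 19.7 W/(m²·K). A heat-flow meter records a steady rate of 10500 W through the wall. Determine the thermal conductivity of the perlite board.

Treating each layer as a thermal resistance in series:
R_aluminium = L/(kA) = 0.0023/(216×33.5) = 3.179×10^-7 K/W
R_outer film = 1/(h_o·A) = 1/(19.7×33.5) = 0.001515 K/W
Sum of known resistances R_other = 0.001516 K/W
Total R = ΔT/Q = 217/10500 = 0.02067 K/W
R_perlite board = R_total − R_other = 0.01915 K/W
k = L/(R·A) = 0.04/(0.01915×33.5)

k ≈ 0.0623 W/(m·K)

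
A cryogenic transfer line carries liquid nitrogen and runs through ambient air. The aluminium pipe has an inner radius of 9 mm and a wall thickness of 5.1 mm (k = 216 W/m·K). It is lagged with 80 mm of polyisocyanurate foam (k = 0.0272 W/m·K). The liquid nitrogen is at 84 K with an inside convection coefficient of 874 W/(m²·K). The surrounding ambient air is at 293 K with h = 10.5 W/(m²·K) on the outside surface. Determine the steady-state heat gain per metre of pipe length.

Cylindrical conduction, so R = ln(r₂/r₁)/(2πkL) per layer, in series:
R_inner film = 1/(h_i·2πr₁L) = 1/(874×2π×0.009×1) = 0.02023 K/W
R_aluminium pipe wall = ln(14.1/9)/(2π×216×1) = 3.308×10^-4 K/W
R_polyisocyanurate foam = ln(94.1/14.1)/(2π×0.0272×1) = 11.11 K/W
R_outer film = 1/(h_o·2πr_oL) = 1/(10.5×2π×0.0941×1) = 0.1611 K/W
R_total = 11.29 K/W
Q = ΔT/R_total = 209/11.29

q′ ≈ 18.5 W/m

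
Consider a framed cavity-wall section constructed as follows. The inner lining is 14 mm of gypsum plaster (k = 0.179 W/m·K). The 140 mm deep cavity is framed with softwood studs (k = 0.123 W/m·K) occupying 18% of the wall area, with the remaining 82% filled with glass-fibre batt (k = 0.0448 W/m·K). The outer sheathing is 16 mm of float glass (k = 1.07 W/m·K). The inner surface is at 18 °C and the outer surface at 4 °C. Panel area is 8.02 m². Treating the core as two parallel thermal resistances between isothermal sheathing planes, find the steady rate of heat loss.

Q ≈ 45.4 W

Sheathing layers in series; stud and cavity paths in parallel between them.
R_inner = 0.014/(0.179×8.02) = 0.009752 K/W
R_stud  = 0.14/(0.123×0.18×8.02) = 0.7885 K/W
R_cav   = 0.14/(0.0448×0.82×8.02) = 0.4752 K/W
1/R_core = 1/R_stud + 1/R_cav → R_core = 0.2965 K/W
R_outer = 0.016/(1.07×8.02) = 0.001864 K/W
R_total = 0.3081 K/W
Q = ΔT/R_total = 14/0.3081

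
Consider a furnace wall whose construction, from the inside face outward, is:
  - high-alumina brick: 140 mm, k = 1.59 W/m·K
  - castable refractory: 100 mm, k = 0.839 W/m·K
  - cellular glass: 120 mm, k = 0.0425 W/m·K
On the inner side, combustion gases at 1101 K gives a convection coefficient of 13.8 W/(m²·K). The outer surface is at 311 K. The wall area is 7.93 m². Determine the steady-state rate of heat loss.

Treating each layer as a thermal resistance in series:
R_inner film = 1/(h_i·A) = 1/(13.8×7.93) = 0.009138 K/W
R_high-alumina brick = L/(kA) = 0.14/(1.59×7.93) = 0.0111 K/W
R_castable refractory = L/(kA) = 0.1/(0.839×7.93) = 0.01503 K/W
R_cellular glass = L/(kA) = 0.12/(0.0425×7.93) = 0.3561 K/W
R_total = 0.3913 K/W
Q = ΔT / R_total = 790 / 0.3913

Q ≈ 2020 W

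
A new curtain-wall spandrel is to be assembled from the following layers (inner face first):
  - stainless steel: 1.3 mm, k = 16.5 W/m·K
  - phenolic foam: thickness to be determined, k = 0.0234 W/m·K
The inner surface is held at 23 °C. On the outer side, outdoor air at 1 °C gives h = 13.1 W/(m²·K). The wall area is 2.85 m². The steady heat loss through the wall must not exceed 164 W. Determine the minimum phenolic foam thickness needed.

Thermal resistances in series:
R_stainless steel = L/(kA) = 0.0013/(16.5×2.85) = 2.764×10^-5 K/W
R_outer film = 1/(h_o·A) = 1/(13.1×2.85) = 0.02678 K/W
Sum of the known resistances R_other = 0.02681 K/W
Required total resistance R_tot = ΔT/Q_allow = 22/164 = 0.1341 K/W
R_phenolic foam = R_tot − R_other = 0.1073 K/W
L = R·k·A = 0.1073×0.0234×2.85

L ≈ 7.16 mm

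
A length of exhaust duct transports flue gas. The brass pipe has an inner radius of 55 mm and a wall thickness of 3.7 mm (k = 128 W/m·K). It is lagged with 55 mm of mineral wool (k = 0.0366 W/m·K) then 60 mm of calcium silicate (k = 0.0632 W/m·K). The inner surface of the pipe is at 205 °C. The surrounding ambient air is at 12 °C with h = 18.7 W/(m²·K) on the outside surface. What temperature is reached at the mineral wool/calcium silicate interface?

For a radial system each layer contributes R = ln(r_out/r_in)/(2πkL); films add R = 1/(hA).
R_brass pipe wall = ln(58.7/55)/(2π×128×1) = 8.095×10^-5 K/W
R_mineral wool = ln(113.7/58.7)/(2π×0.0366×1) = 2.875 K/W
R_calcium silicate = ln(173.7/113.7)/(2π×0.0632×1) = 1.067 K/W
R_outer film = 1/(h_o·2πr_oL) = 1/(18.7×2π×0.1737×1) = 0.049 K/W
R_total = 3.991 K/W
Q = ΔT/R_total = 193/3.991
Q = 48.4 W/m
T_interface = T_inner − Q·ΣR(inner→interface) = 205 − 48.4×2.875

T ≈ 66 °C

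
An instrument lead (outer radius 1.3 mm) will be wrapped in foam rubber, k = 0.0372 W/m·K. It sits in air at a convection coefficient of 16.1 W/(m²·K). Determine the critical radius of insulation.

r_cr ≈ 2.31 mm

For a cylinder r_cr = k/h = 0.0372/16.1
r_cr = 2.31 mm; since the bare radius (1.3 mm) is below r_cr, adding a thin layer of insulation will *increase* heat loss.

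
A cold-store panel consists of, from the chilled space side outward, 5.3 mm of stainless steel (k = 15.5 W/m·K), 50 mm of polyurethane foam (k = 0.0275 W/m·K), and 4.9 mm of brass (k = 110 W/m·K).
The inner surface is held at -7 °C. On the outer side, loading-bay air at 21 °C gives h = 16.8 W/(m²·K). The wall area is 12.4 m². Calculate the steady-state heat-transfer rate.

Thermal resistances in series:
R_stainless steel = L/(kA) = 0.0053/(15.5×12.4) = 2.758×10^-5 K/W
R_polyurethane foam = L/(kA) = 0.05/(0.0275×12.4) = 0.1466 K/W
R_brass = L/(kA) = 0.0049/(110×12.4) = 3.592×10^-6 K/W
R_outer film = 1/(h_o·A) = 1/(16.8×12.4) = 0.0048 K/W
R_total = 0.1515 K/W
Q = ΔT / R_total = 28 / 0.1515

Q ≈ 185 W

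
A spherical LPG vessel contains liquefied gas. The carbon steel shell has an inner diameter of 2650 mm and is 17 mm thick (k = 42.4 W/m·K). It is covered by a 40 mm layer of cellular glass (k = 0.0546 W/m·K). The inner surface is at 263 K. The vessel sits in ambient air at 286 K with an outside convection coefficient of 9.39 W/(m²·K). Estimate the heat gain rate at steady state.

Radial (spherical) resistances in series:
R_carbon steel shell = (1/1.325 − 1/1.342)/(4π×42.4) = 1.794×10^-5 K/W
R_cellular glass = (1/1.342 − 1/1.382)/(4π×0.0546) = 0.03143 K/W
R_outer film = 1/(h·4πr_o²) = 1/(9.39×4π×1.382²) = 0.004437 K/W
R_total = 0.03589 K/W
Q = ΔT/R_total = 23/0.03589

Q ≈ 641 W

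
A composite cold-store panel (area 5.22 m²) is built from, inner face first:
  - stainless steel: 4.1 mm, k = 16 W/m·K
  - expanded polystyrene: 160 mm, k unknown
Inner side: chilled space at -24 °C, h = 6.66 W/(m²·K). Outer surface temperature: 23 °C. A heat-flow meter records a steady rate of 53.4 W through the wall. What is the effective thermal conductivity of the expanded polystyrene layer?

Using the resistance-network approach (series):
R_inner film = 1/(h_i·A) = 1/(6.66×5.22) = 0.02876 K/W
R_stainless steel = L/(kA) = 0.0041/(16×5.22) = 4.909×10^-5 K/W
Sum of known resistances R_other = 0.02881 K/W
Total R = ΔT/Q = 47/53.4 = 0.8801 K/W
R_expanded polystyrene = R_total − R_other = 0.8513 K/W
k = L/(R·A) = 0.16/(0.8513×5.22)

k ≈ 0.036 W/(m·K)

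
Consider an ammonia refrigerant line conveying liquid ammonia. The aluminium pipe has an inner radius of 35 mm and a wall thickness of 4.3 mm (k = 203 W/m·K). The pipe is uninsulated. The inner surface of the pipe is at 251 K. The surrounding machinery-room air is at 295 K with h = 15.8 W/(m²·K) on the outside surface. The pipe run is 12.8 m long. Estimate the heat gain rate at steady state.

Radial resistances (cylindrical: R_cond = ln(r_o/r_i)/(2πkL), R_conv = 1/(h·2πrL)):
R_aluminium pipe wall = ln(39.3/35)/(2π×203×12.8) = 7.098×10^-6 K/W
R_outer film = 1/(h_o·2πr_oL) = 1/(15.8×2π×0.0393×12.8) = 0.02002 K/W
R_total = 0.02003 K/W
Q = ΔT/R_total = 44/0.02003

Q ≈ 2200 W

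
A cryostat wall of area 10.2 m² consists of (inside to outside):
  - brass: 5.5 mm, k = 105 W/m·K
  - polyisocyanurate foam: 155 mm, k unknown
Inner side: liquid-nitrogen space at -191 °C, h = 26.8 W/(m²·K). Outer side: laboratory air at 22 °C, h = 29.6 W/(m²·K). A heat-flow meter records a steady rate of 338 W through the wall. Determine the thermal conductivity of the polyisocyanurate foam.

k ≈ 0.0244 W/(m·K)

Model the wall as resistances in series:
R_inner film = 1/(h_i·A) = 1/(26.8×10.2) = 0.003658 K/W
R_brass = L/(kA) = 0.0055/(105×10.2) = 5.135×10^-6 K/W
R_outer film = 1/(h_o·A) = 1/(29.6×10.2) = 0.003312 K/W
Sum of known resistances R_other = 0.006975 K/W
Total R = ΔT/Q = 213/338 = 0.6302 K/W
R_polyisocyanurate foam = R_total − R_other = 0.6232 K/W
k = L/(R·A) = 0.155/(0.6232×10.2)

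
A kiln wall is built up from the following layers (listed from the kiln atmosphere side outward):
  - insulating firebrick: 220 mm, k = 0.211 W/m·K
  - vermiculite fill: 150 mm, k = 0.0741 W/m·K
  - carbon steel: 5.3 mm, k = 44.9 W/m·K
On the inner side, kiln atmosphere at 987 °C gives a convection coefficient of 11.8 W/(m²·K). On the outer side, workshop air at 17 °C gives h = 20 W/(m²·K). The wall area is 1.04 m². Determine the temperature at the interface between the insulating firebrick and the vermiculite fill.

Using the resistance-network approach (series):
R_inner film = 1/(h_i·A) = 1/(11.8×1.04) = 0.08149 K/W
R_insulating firebrick = L/(kA) = 0.22/(0.211×1.04) = 1.003 K/W
R_vermiculite fill = L/(kA) = 0.15/(0.0741×1.04) = 1.946 K/W
R_carbon steel = L/(kA) = 0.0053/(44.9×1.04) = 1.135×10^-4 K/W
R_outer film = 1/(h_o·A) = 1/(20×1.04) = 0.04808 K/W
R_total = 3.079 K/W;  Q = ΔT/R_total = 970/3.079 = 315.1 W
T_interface = T_inner − Q·ΣR(inner→interface) = 987 − 315×1.084

T ≈ 645 °C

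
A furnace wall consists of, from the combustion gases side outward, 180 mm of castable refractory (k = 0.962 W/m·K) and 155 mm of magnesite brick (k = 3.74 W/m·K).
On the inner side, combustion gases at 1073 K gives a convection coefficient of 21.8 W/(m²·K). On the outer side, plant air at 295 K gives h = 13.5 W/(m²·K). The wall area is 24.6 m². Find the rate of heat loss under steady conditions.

Q ≈ 54900 W

Model the wall as resistances in series:
R_inner film = 1/(h_i·A) = 1/(21.8×24.6) = 0.001865 K/W
R_castable refractory = L/(kA) = 0.18/(0.962×24.6) = 0.007606 K/W
R_magnesite brick = L/(kA) = 0.155/(3.74×24.6) = 0.001685 K/W
R_outer film = 1/(h_o·A) = 1/(13.5×24.6) = 0.003011 K/W
R_total = 0.01417 K/W
Q = ΔT / R_total = 778 / 0.01417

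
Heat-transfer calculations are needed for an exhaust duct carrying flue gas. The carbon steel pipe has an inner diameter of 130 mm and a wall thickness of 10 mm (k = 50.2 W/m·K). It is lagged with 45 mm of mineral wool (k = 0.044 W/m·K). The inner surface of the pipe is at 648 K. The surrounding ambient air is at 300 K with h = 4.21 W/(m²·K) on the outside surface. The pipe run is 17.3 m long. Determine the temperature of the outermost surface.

For a radial system each layer contributes R = ln(r_out/r_in)/(2πkL); films add R = 1/(hA).
R_carbon steel pipe wall = ln(75/65)/(2π×50.2×17.3) = 2.622×10^-5 K/W
R_mineral wool = ln(120/75)/(2π×0.044×17.3) = 0.09827 K/W
R_outer film = 1/(h_o·2πr_oL) = 1/(4.21×2π×0.12×17.3) = 0.01821 K/W
R_total = 0.1165 K/W
Q = ΔT/R_total = 348/0.1165
Q = 2990 W
T_interface = T_inner − Q·ΣR(inner→interface) = 648 − 2990×0.0983

T ≈ 354 K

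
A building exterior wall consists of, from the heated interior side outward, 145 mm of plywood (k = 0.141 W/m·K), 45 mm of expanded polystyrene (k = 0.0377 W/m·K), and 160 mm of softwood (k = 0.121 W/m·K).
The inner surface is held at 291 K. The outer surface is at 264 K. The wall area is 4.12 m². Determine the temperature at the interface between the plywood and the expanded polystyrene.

Using the resistance-network approach (series):
R_plywood = L/(kA) = 0.145/(0.141×4.12) = 0.2496 K/W
R_expanded polystyrene = L/(kA) = 0.045/(0.0377×4.12) = 0.2897 K/W
R_softwood = L/(kA) = 0.16/(0.121×4.12) = 0.321 K/W
R_total = 0.8603 K/W;  Q = ΔT/R_total = 27/0.8603 = 31.39 W
T_interface = T_inner − Q·ΣR(inner→interface) = 291 − 31.4×0.2496

T ≈ 283 K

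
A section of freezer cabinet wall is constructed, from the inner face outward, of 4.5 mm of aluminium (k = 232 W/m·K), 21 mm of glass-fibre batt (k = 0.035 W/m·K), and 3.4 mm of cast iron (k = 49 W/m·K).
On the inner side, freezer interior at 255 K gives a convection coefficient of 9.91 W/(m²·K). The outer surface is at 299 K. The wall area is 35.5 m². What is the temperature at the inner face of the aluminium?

T ≈ 261 K

Thermal resistances in series:
R_inner film = 1/(h_i·A) = 1/(9.91×35.5) = 0.002842 K/W
R_aluminium = L/(kA) = 0.0045/(232×35.5) = 5.464×10^-7 K/W
R_glass-fibre batt = L/(kA) = 0.021/(0.035×35.5) = 0.0169 K/W
R_cast iron = L/(kA) = 0.0034/(49×35.5) = 1.955×10^-6 K/W
R_total = 0.01975 K/W;  Q = ΔT/R_total = 44/0.01975 = 2228 W
T_interface = T_inner + Q·ΣR(inner→interface) = 255 + 2230×0.002842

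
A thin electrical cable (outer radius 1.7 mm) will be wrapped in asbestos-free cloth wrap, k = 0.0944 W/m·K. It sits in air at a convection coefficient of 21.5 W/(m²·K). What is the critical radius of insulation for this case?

For a cylinder r_cr = k/h = 0.0944/21.5
r_cr = 4.39 mm; since the bare radius (1.7 mm) is below r_cr, adding a thin layer of insulation will *increase* heat loss.

r_cr ≈ 4.39 mm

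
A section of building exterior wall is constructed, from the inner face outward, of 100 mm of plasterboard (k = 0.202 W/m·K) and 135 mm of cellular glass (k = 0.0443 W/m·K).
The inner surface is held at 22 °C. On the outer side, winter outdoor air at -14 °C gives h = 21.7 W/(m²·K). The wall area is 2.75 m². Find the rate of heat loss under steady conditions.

Q ≈ 27.6 W

Treating each layer as a thermal resistance in series:
R_plasterboard = L/(kA) = 0.1/(0.202×2.75) = 0.18 K/W
R_cellular glass = L/(kA) = 0.135/(0.0443×2.75) = 1.108 K/W
R_outer film = 1/(h_o·A) = 1/(21.7×2.75) = 0.01676 K/W
R_total = 1.305 K/W
Q = ΔT / R_total = 36 / 1.305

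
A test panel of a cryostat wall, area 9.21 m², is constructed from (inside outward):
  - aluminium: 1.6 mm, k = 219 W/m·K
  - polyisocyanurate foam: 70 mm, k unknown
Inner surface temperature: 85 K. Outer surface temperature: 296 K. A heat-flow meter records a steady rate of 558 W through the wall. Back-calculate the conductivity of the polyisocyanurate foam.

Model the wall as resistances in series:
R_aluminium = L/(kA) = 0.0016/(219×9.21) = 7.933×10^-7 K/W
Sum of known resistances R_other = 7.933×10^-7 K/W
Total R = ΔT/Q = 211/558 = 0.3781 K/W
R_polyisocyanurate foam = R_total − R_other = 0.3781 K/W
k = L/(R·A) = 0.07/(0.3781×9.21)

k ≈ 0.0201 W/(m·K)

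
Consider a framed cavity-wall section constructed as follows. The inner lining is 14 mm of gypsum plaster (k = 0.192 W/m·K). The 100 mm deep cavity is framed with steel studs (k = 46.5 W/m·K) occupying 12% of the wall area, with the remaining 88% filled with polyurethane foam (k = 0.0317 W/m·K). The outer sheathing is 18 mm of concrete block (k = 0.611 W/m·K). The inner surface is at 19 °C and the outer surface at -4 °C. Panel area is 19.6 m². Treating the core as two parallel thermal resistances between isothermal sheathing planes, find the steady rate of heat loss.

Sheathing layers in series; stud and cavity paths in parallel between them.
R_inner = 0.014/(0.192×19.6) = 0.00372 K/W
R_stud  = 0.1/(46.5×0.12×19.6) = 9.143×10^-4 K/W
R_cav   = 0.1/(0.0317×0.88×19.6) = 0.1829 K/W
1/R_core = 1/R_stud + 1/R_cav → R_core = 9.098×10^-4 K/W
R_outer = 0.018/(0.611×19.6) = 0.001503 K/W
R_total = 0.006133 K/W
Q = ΔT/R_total = 23/0.006133

Q ≈ 3750 W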